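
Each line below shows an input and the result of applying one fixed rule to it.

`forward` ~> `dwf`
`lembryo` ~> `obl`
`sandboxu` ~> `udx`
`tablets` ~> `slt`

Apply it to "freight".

tif

The transformation: swap the first and last characters, then keep one character in every 3, starting at position 1 (positions 1st, 4th, 7th, ...).
Doing the same to "freight": "tif".
(Check on "sandboxu": → "uandboxs" → "udx" ✓)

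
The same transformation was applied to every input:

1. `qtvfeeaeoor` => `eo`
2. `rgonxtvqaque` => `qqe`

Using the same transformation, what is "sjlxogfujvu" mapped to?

uv

Looking at the pairs, the operation is to keep every other character starting from the second (positions 2nd, 4th, 6th, ...), then delete the first 3 characters.
Working it through for "sjlxogfujvu": intermediate "jxguv", final "uv".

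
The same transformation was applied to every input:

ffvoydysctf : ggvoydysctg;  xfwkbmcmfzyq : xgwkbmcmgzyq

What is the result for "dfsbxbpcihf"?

dgsbxbpcihg

Looking at the pairs, the operation is to replace every "f" with "g".
Applying that to "dfsbxbpcihf" gives "dgsbxbpcihg".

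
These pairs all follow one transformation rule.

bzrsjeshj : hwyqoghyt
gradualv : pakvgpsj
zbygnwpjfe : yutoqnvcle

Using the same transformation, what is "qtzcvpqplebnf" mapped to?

qcufiorkefeat

In each case the input is transformed by: shift every letter 11 places backward in the alphabet (wrapping around), then move the last 3 characters to the front (rotate right by 3).
Applying both steps to "qtzcvpqplebnf": "fiorkefeatqcu", then "qcufiorkefeat".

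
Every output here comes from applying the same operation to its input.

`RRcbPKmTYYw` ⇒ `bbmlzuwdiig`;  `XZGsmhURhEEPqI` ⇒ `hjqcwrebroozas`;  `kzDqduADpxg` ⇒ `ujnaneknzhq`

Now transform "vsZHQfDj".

fcjrapnt

Looking at the pairs, the operation is to shift every letter 10 places forward in the alphabet (wrapping around), then convert every letter to lowercase.
Applying that to "vsZHQfDj" gives "fcjrapnt".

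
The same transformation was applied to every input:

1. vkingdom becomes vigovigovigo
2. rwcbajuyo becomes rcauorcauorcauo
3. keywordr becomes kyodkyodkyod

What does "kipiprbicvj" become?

In each case the input is transformed by: keep every other character starting from the first (positions 1st, 3rd, 5th, ...), then write the whole string 3 times in a row.
Working it through for "kipiprbicvj": intermediate "kppbcj", final "kppbcjkppbcjkppbcj".
(Check on "keywordr": → "kyod" → "kyodkyodkyod" ✓)

kppbcjkppbcjkppbcj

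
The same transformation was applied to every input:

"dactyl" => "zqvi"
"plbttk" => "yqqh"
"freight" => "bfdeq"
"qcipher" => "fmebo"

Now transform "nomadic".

The transformation: shift every letter 3 places backward in the alphabet (wrapping around), then delete the first 2 characters.
Working it through for "nomadic": intermediate "kljxafz", final "jxafz".
(Check on "qcipher": → "nzfmebo" → "fmebo" ✓)

jxafz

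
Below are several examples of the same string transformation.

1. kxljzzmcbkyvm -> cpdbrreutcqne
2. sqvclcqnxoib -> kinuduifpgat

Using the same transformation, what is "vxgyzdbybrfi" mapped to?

npyqrvtqtjxa

The pattern: shift every letter 8 places backward in the alphabet (wrapping around).
So "vxgyzdbybrfi" becomes "npyqrvtqtjxa".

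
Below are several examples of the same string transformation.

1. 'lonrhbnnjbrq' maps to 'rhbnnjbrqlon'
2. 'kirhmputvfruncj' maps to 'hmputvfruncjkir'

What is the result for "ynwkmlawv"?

The rule is to move the first 3 characters to the end (rotate left by 3).
Applying that to "ynwkmlawv" gives "kmlawvynw".

kmlawvynw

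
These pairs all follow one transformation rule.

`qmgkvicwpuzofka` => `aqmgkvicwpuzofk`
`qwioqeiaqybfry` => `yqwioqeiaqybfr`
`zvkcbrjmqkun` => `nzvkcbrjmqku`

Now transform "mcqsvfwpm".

mmcqsvfwp

Rule — move the last character to the front.
So "mcqsvfwpm" becomes "mmcqsvfwp".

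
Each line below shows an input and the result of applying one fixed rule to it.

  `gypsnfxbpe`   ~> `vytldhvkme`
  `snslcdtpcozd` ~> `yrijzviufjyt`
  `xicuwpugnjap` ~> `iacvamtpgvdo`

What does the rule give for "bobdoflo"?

Rule — shift every letter 6 places forward in the alphabet (wrapping around), then move the first 2 characters to the end (rotate left by 2).
For "bobdoflo" the result is "hjulruhu".

hjulruhu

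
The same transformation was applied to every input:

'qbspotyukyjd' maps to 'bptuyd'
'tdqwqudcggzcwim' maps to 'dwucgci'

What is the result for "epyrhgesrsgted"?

The rule is to keep every other character starting from the second (positions 2nd, 4th, 6th, ...).
Applying that to "epyrhgesrsgted" gives "prgsstd".

prgsstd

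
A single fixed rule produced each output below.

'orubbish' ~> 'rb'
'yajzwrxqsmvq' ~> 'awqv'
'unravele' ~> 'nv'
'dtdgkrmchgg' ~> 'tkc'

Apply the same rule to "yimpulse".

The pattern: delete the last character, then keep one character in every 3, starting at position 2 (positions 2nd, 5th, 8th, ...).
For "yimpulse", step one produces "yimpuls"; step two turns that into "iu".
(Check on "dtdgkrmchgg": → "dtdgkrmchg" → "tkc" ✓)

iu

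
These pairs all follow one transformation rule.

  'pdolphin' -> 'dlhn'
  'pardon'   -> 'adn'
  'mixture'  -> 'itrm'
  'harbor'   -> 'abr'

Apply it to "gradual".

Each output is the input with this applied: move the first character to the end, then keep every other character starting from the first (positions 1st, 3rd, 5th, ...).
On "gradual": the first step gives "radualg", and the second then gives "rdag".

rdag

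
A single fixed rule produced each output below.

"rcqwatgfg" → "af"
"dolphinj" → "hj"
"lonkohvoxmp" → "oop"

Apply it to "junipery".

The rule is to keep one character in every 3, starting at position 2 (positions 2nd, 5th, 8th, ...), then delete the first character.
Working it through for "junipery": intermediate "upy", final "py".

py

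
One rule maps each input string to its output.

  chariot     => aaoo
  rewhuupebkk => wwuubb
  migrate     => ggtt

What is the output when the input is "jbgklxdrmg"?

The transformation: keep one character in every 3, starting at position 3 (positions 3rd, 6th, 9th, ...), then double every character.
For "jbgklxdrmg", step one produces "gxm"; step two turns that into "ggxxmm".

ggxxmm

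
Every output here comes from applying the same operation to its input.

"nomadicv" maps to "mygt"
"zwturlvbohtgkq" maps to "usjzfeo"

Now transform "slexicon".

jval

What's happening: keep every other character starting from the second (positions 2nd, 4th, 6th, ...), then shift every letter 2 places backward in the alphabet (wrapping around).
Starting from "slexicon": after the first operation, "lxcn"; after the second, "jval".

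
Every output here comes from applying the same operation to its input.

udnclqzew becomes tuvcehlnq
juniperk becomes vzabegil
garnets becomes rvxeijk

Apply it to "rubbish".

ssyzijl

In each case the input is transformed by: sort the characters into alphabetical order, then shift every letter 9 places backward in the alphabet (wrapping around).
Doing the same to "rubbish": "ssyzijl".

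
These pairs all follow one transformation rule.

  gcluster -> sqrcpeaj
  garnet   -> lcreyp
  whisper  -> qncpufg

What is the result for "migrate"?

Each output is the input with this applied: move the first 3 characters to the end (rotate left by 3), then shift every letter 2 places backward in the alphabet (wrapping around).
For "migrate", step one produces "ratemig"; step two turns that into "pyrckge".

pyrckge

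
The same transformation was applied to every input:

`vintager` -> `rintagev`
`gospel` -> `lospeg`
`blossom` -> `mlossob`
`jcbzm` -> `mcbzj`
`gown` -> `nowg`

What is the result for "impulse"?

Looking at the pairs, the operation is to swap the first and last characters.
"impulse" → "empulsi".

empulsi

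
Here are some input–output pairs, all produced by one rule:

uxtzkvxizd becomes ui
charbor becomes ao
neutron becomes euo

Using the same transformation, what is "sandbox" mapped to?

Rule — keep only the vowels.
For "sandbox" the result is "ao".

ao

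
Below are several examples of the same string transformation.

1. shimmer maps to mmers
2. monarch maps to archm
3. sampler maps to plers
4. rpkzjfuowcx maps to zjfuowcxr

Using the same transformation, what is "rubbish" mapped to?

bishr

What's happening: move the first character to the end, then delete the first 2 characters.
Starting from "rubbish": after the first operation, "ubbishr"; after the second, "bishr".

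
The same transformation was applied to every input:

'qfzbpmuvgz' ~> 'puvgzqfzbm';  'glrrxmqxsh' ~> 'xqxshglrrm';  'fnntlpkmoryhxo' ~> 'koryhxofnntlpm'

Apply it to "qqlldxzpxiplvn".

zxiplvnqqlldxp

Each output is the input with this applied: swap the front and back halves of the string, then swap the first and last characters.
Applying that to "qqlldxzpxiplvn" gives "zxiplvnqqlldxp".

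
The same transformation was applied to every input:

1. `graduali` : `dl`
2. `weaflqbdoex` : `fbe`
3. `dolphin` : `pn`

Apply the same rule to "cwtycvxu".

The pattern: move the first character to the end, then keep one character in every 3, starting at position 3 (positions 3rd, 6th, 9th, ...).
Working it through for "cwtycvxu": intermediate "wtycvxuc", final "yx".
(Check on "weaflqbdoex": → "eaflqbdoexw" → "fbe" ✓)

yx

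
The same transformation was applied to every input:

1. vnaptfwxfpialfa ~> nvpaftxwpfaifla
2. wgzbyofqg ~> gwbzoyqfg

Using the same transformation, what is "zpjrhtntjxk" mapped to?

The pattern: swap each adjacent pair of characters (1↔2, 3↔4, ...).
"zpjrhtntjxk" → "pzrjthtnxjk".

pzrjthtnxjk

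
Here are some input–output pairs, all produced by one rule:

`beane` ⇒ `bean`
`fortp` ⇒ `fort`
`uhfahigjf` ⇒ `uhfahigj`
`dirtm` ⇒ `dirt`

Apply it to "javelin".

javeli

Looking at the pairs, the operation is to delete the last character.
Applying that to "javelin" gives "javeli".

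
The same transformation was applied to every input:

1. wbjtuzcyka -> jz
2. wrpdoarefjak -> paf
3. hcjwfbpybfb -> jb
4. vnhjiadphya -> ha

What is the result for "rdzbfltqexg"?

In each case the input is transformed by: delete the last 3 characters, then keep one character in every 3, starting at position 3 (positions 3rd, 6th, 9th, ...).
Starting from "rdzbfltqexg": after the first operation, "rdzbfltq"; after the second, "zl".

zl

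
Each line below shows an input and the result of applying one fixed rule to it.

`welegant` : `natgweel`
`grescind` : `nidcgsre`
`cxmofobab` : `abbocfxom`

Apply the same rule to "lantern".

Looking at the pairs, the operation is to move the last 2 characters to the front (rotate right by 2), then take characters alternately from the front and the back (1st, last, 2nd, 2nd-last, ...).
On "lantern": the first step gives "rnlante", and the second then gives "rentlna".

rentlna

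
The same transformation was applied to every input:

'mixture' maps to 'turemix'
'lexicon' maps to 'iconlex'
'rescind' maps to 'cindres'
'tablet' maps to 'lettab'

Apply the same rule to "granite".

nitegra

The transformation: move the first 3 characters to the end (rotate left by 3).
Applying that to "granite" gives "nitegra".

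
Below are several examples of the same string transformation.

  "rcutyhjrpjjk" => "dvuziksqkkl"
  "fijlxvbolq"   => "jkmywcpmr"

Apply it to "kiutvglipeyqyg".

Looking at the pairs, the operation is to delete the first character, then shift every letter 1 place forward in the alphabet (wrapping around).
Applying that to "kiutvglipeyqyg" gives "jvuwhmjqfzrzh".
(Check on "rcutyhjrpjjk": → "cutyhjrpjjk" → "dvuziksqkkl" ✓)

jvuwhmjqfzrzh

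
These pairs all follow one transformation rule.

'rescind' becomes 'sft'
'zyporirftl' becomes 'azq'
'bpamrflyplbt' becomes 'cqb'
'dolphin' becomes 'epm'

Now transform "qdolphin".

Each output is the input with this applied: shift every letter 1 place forward in the alphabet (wrapping around), then keep only the first 3 characters.
On "qdolphin": the first step gives "repmqijo", and the second then gives "rep".

rep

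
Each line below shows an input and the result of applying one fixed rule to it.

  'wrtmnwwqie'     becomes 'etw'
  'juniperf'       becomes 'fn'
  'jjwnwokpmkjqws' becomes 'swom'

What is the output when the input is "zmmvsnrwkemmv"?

vmnk

The pattern: move the last 3 characters to the front (rotate right by 3), then keep one character in every 3, starting at position 3 (positions 3rd, 6th, 9th, ...).
For "zmmvsnrwkemmv", step one produces "mmvzmmvsnrwke"; step two turns that into "vmnk".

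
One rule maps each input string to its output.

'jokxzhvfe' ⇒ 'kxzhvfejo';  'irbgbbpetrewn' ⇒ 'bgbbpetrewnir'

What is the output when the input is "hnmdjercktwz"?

mdjercktwzhn

The transformation: move the first 2 characters to the end (rotate left by 2).
"hnmdjercktwz" → "mdjercktwzhn".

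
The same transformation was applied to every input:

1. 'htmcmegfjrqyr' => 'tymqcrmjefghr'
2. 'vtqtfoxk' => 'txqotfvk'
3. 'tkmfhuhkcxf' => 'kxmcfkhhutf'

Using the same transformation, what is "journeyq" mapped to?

Each output is the input with this applied: take characters alternately from the front and the back (1st, last, 2nd, 2nd-last, ...), then move the first 2 characters to the end (rotate left by 2).
Starting from "journeyq": after the first operation, "jqoyuern"; after the second, "oyuernjq".

oyuernjq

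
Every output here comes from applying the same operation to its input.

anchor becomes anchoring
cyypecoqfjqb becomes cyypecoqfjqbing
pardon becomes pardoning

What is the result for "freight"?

freighting

Rule — append "ing".
So "freight" becomes "freighting".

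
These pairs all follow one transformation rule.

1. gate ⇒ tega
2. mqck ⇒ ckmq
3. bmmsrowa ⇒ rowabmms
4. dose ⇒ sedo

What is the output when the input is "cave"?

veca

The transformation: swap the front and back halves of the string.
So "cave" becomes "veca".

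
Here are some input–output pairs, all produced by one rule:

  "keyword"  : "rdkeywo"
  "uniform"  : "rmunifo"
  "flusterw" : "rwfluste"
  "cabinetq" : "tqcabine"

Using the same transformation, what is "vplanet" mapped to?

etvplan

Each output is the input with this applied: move the last 2 characters to the front (rotate right by 2).
So "vplanet" becomes "etvplan".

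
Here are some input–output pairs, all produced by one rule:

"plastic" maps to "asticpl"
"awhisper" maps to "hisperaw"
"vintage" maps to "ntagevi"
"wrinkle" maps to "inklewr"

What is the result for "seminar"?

Rule — move the first 2 characters to the end (rotate left by 2).
Doing the same to "seminar": "minarse".

minarse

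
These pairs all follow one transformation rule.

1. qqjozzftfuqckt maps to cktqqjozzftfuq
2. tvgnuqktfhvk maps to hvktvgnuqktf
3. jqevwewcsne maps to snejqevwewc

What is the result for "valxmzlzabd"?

In each case the input is transformed by: move the last 3 characters to the front (rotate right by 3).
On "valxmzlzabd" that produces "abdvalxmzlz".

abdvalxmzlz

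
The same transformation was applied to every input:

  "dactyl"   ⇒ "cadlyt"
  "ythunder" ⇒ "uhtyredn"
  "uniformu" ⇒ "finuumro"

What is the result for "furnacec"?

The rule is to reverse the string, then swap the front and back halves of the string.
"furnacec" → "cecanruf" → "nrufceca".

nrufceca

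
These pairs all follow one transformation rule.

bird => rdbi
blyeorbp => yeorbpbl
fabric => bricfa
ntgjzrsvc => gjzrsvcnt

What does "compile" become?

mpileco

In each case the input is transformed by: move the first 2 characters to the end (rotate left by 2).
Doing the same to "compile": "mpileco".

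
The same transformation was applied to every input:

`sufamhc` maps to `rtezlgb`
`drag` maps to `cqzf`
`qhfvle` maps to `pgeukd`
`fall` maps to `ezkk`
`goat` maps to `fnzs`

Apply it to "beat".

adzs

The pattern: shift every letter 1 place backward in the alphabet (wrapping around).
"beat" → "adzs".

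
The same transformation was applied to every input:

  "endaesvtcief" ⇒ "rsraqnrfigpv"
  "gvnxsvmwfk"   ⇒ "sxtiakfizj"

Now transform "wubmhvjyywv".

Rule — move the last 2 characters to the front (rotate right by 2), then shift every letter 13 places forward in the alphabet (wrapping around) — i.e. ROT13.
On "wubmhvjyywv" that produces "jijhozuiwll".

jijhozuiwll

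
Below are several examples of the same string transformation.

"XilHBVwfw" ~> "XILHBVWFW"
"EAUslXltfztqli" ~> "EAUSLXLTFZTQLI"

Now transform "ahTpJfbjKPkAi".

AHTPJFBJKPKAI

Rule — convert every letter to uppercase.
So "ahTpJfbjKPkAi" becomes "AHTPJFBJKPKAI".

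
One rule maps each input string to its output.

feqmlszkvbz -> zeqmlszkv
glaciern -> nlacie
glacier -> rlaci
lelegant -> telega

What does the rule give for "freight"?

Rule — swap the first and last characters, then delete the last 2 characters.
Working it through for "freight": intermediate "treighf", final "treig".

treig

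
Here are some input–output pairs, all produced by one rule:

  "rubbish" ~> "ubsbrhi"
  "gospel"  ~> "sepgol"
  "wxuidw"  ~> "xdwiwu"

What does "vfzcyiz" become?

zczfyiv

Looking at the pairs, the operation is to sort the characters into reverse alphabetical order, then take characters alternately from the front and the back (1st, last, 2nd, 2nd-last, ...).
For "vfzcyiz", step one produces "zzyvifc"; step two turns that into "zczfyiv".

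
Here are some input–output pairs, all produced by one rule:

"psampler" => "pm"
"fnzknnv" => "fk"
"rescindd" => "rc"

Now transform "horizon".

hi

Looking at the pairs, the operation is to keep one character in every 3, starting at position 1 (positions 1st, 4th, 7th, ...), then delete the last character.
"horizon" → "hin" → "hi".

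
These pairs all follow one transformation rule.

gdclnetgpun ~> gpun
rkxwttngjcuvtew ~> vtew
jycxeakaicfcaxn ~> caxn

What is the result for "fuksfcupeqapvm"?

In each case the input is transformed by: keep only the last 4 characters.
On "fuksfcupeqapvm" that produces "apvm".

apvm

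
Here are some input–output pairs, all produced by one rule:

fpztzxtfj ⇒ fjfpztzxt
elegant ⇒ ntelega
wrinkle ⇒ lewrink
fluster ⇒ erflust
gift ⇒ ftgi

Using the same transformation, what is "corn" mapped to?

rnco

Rule — move the last 2 characters to the front (rotate right by 2).
For "corn" the result is "rnco".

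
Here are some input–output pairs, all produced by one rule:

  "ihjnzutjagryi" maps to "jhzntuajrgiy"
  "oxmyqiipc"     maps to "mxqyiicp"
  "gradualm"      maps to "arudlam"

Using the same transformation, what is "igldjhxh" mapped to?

lgjdxhh

The pattern: delete the first character, then swap each adjacent pair of characters (1↔2, 3↔4, ...).
On "igldjhxh": the first step gives "gldjhxh", and the second then gives "lgjdxhh".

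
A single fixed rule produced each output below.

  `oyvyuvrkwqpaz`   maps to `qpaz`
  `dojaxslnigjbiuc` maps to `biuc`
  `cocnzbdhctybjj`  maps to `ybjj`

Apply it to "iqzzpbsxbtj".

The pattern: keep only the last 4 characters.
"iqzzpbsxbtj" → "xbtj".

xbtj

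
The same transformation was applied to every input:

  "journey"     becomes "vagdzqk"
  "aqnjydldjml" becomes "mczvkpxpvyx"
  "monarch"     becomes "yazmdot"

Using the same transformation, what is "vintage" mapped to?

The rule is to shift every letter 12 places forward in the alphabet (wrapping around).
"vintage" → "huzfmsq".

huzfmsq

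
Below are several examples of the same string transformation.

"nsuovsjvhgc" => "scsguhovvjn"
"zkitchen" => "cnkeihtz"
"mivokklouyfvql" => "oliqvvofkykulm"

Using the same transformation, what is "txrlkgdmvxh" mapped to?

Each output is the input with this applied: take characters alternately from the front and the back (1st, last, 2nd, 2nd-last, ...), then swap the first and last characters.
Working it through for "txrlkgdmvxh": intermediate "thxxrvlmkdg", final "ghxxrvlmkdt".

ghxxrvlmkdt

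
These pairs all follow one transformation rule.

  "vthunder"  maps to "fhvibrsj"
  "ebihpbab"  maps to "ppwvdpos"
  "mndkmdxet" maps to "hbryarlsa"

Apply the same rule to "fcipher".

What's happening: swap the first and last characters, then shift every letter 12 places backward in the alphabet (wrapping around).
Working it through for "fcipher": intermediate "rciphef", final "fqwdvst".

fqwdvst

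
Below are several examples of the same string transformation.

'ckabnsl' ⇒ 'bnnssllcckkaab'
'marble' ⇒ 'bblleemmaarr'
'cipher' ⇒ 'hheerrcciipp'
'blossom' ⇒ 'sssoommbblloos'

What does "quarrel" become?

rrreellqquuaar

The pattern: double every character, then swap the front and back halves of the string.
For "quarrel", step one produces "qquuaarrrreell"; step two turns that into "rrreellqquuaar".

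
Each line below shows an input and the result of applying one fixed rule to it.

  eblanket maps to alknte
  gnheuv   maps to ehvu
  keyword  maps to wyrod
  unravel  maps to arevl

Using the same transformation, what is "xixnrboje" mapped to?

nxbrjoe

In each case the input is transformed by: delete the first 2 characters, then swap each adjacent pair of characters (1↔2, 3↔4, ...).
Applying that to "xixnrboje" gives "nxbrjoe".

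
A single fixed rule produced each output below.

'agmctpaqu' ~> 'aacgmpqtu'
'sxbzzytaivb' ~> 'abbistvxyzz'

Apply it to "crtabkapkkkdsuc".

aabccdkkkkprstu

In each case the input is transformed by: sort the characters into alphabetical order.
Applying that to "crtabkapkkkdsuc" gives "aabccdkkkkprstu".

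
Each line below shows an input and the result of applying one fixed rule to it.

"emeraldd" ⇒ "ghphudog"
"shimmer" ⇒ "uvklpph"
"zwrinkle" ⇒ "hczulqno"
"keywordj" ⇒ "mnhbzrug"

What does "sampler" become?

uvdpsoh

The rule is to shift every letter 3 places forward in the alphabet (wrapping around), then move the last character to the front.
For "sampler", step one produces "vdpsohu"; step two turns that into "uvdpsoh".
(Check on "zwrinkle": → "czulqnoh" → "hczulqno" ✓)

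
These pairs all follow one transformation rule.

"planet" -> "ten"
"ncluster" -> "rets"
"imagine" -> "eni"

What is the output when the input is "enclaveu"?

ueva

In each case the input is transformed by: take characters alternately from the front and the back (1st, last, 2nd, 2nd-last, ...), then keep every other character starting from the second (positions 2nd, 4th, 6th, ...).
For "enclaveu", step one produces "eunecvla"; step two turns that into "ueva".
(Check on "imagine": → "iemnaig" → "eni" ✓)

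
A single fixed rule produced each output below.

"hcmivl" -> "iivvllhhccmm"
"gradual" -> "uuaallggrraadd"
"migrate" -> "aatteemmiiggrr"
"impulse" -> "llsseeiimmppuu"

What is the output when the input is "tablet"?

Rule — move the last 3 characters to the front (rotate right by 3), then double every character.
For "tablet", step one produces "lettab"; step two turns that into "lleettttaabb".

lleettttaabb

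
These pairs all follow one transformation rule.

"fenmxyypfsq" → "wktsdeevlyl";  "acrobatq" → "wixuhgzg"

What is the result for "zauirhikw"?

cgaoxnoqf

In each case the input is transformed by: shift every letter 6 places forward in the alphabet (wrapping around), then swap the first and last characters.
Applying both steps to "zauirhikw": "fgaoxnoqc", then "cgaoxnoqf".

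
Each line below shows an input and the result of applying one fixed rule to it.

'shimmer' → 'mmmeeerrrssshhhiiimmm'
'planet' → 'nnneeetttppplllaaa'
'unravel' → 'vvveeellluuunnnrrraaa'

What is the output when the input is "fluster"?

Rule — move the last 3 characters to the front (rotate right by 3), then repeat every character 3 times.
For "fluster", step one produces "terflus"; step two turns that into "ttteeerrrfffllluuusss".

ttteeerrrfffllluuusss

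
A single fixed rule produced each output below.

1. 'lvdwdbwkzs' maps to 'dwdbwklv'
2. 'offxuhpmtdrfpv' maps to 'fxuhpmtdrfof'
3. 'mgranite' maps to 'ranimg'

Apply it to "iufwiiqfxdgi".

fwiiqfxdiu

The pattern: delete the last 2 characters, then move the first 2 characters to the end (rotate left by 2).
For "iufwiiqfxdgi", step one produces "iufwiiqfxd"; step two turns that into "fwiiqfxdiu".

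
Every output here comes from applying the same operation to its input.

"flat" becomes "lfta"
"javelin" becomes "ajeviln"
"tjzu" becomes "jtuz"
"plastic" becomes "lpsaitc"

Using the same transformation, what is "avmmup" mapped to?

vammpu

What's happening: swap each adjacent pair of characters (1↔2, 3↔4, ...).
For "avmmup" the result is "vammpu".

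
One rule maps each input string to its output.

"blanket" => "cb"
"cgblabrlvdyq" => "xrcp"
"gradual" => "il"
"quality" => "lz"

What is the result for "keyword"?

The pattern: keep one character in every 3, starting at position 2 (positions 2nd, 5th, 8th, ...), then shift every letter 9 places backward in the alphabet (wrapping around).
On "keyword" that produces "vf".

vf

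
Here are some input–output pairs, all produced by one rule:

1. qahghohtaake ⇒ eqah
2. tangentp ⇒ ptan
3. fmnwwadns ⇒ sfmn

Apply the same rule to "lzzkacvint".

tlzz

What's happening: move the first 3 characters to the end (rotate left by 3), then keep only the last 4 characters.
"lzzkacvint" → "kacvintlzz" → "tlzz".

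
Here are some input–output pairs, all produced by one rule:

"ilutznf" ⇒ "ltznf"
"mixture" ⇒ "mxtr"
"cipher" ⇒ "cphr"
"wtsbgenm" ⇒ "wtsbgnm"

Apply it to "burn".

brn

The transformation: remove every vowel.
"burn" → "brn".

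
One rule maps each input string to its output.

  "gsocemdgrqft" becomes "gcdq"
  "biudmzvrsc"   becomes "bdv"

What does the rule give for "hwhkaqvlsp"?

hkv

Each output is the input with this applied: move the last character to the front, then keep one character in every 3, starting at position 2 (positions 2nd, 5th, 8th, ...).
For "hwhkaqvlsp", step one produces "phwhkaqvls"; step two turns that into "hkv".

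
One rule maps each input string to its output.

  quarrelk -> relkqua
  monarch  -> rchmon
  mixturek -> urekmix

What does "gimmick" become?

ickgim

Rule — move the first 3 characters to the end (rotate left by 3), then delete the first character.
Working it through for "gimmick": intermediate "mickgim", final "ickgim".
(Check on "quarrelk": → "rrelkqua" → "relkqua" ✓)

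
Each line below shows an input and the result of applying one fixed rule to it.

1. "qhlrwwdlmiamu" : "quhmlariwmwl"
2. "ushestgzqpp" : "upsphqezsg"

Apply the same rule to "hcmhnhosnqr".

hrcqmnhsno

The pattern: take characters alternately from the front and the back (1st, last, 2nd, 2nd-last, ...), then delete the last character.
Working it through for "hcmhnhosnqr": intermediate "hrcqmnhsnoh", final "hrcqmnhsno".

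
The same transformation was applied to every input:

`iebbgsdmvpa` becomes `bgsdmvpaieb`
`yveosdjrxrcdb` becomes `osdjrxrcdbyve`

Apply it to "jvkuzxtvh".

The pattern: move the first 3 characters to the end (rotate left by 3).
For "jvkuzxtvh" the result is "uzxtvhjvk".

uzxtvhjvk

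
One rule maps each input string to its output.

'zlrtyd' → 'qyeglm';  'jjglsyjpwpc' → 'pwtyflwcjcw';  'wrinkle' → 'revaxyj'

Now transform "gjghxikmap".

What's happening: shift every letter 13 places forward in the alphabet (wrapping around) — i.e. ROT13, then swap the first and last characters.
Applying that to "gjghxikmap" gives "cwtukvxznt".
(Check on "zlrtyd": → "myeglq" → "qyeglm" ✓)

cwtukvxznt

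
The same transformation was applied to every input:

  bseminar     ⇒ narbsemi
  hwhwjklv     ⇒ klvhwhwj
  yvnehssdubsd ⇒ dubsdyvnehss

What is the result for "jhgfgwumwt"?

umwtjhgfgw

The transformation: move the first character to the end, then swap the front and back halves of the string.
Working it through for "jhgfgwumwt": intermediate "hgfgwumwtj", final "umwtjhgfgw".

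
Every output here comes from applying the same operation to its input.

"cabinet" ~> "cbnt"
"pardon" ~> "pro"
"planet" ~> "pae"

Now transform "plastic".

Looking at the pairs, the operation is to keep every other character starting from the first (positions 1st, 3rd, 5th, ...).
"plastic" → "patc".

patc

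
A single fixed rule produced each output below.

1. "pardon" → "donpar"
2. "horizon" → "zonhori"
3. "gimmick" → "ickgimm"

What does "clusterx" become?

erxclust

The pattern: move the last 3 characters to the front (rotate right by 3).
Applying that to "clusterx" gives "erxclust".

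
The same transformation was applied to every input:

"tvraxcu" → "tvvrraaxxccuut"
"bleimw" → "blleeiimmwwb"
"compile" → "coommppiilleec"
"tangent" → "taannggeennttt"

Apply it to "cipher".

ciipphheerrc

In each case the input is transformed by: double every character, then move the first character to the end.
Starting from "cipher": after the first operation, "cciipphheerr"; after the second, "ciipphheerrc".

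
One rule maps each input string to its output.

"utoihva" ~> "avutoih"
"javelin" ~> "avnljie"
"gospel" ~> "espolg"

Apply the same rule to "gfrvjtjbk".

bvtrkjjgf

Looking at the pairs, the operation is to sort the characters into reverse alphabetical order, then move the last character to the front.
On "gfrvjtjbk": the first step gives "vtrkjjgfb", and the second then gives "bvtrkjjgf".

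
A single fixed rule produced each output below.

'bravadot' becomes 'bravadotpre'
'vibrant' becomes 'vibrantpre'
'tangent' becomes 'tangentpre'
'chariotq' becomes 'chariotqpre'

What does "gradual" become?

gradualpre

Rule — append "pre".
So "gradual" becomes "gradualpre".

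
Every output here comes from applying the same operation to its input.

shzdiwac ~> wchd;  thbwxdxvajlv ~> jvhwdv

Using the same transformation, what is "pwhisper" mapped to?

prwi

Rule — move the last 3 characters to the front (rotate right by 3), then keep every other character starting from the first (positions 1st, 3rd, 5th, ...).
On "pwhisper": the first step gives "perpwhis", and the second then gives "prwi".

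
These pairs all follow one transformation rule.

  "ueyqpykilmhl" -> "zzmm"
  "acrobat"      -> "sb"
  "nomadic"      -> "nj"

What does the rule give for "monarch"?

od

Each output is the input with this applied: shift every letter 1 place forward in the alphabet (wrapping around), then keep one character in every 3, starting at position 3 (positions 3rd, 6th, 9th, ...).
Working it through for "monarch": intermediate "npobsdi", final "od".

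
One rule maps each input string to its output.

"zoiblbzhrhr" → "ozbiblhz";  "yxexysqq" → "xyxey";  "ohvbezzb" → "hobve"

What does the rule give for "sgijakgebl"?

gsjikag

What's happening: delete the last 3 characters, then swap each adjacent pair of characters (1↔2, 3↔4, ...).
So "sgijakgebl" becomes "gsjikag".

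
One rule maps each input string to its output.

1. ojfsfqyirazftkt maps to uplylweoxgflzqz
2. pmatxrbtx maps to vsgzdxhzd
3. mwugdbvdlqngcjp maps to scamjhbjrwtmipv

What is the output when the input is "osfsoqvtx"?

The transformation: shift every letter 6 places forward in the alphabet (wrapping around).
So "osfsoqvtx" becomes "uylyuwbzd".

uylyuwbzd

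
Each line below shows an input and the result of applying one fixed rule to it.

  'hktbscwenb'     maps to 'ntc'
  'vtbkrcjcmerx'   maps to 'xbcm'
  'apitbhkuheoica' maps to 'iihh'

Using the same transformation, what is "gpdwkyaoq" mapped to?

The rule is to keep one character in every 3, starting at position 3 (positions 3rd, 6th, 9th, ...), then move the last character to the front.
"gpdwkyaoq" → "qdy".

qdy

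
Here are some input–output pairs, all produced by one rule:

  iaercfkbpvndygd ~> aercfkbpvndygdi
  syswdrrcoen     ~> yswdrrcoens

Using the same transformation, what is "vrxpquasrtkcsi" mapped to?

The pattern: move the first character to the end.
On "vrxpquasrtkcsi" that produces "rxpquasrtkcsiv".

rxpquasrtkcsiv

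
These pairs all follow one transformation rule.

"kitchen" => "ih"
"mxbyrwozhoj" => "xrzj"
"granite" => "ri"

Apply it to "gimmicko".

The transformation: keep one character in every 3, starting at position 2 (positions 2nd, 5th, 8th, ...).
Applying that to "gimmicko" gives "iio".

iio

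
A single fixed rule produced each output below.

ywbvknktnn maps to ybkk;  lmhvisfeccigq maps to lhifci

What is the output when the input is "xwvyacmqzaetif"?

xvamze

In each case the input is transformed by: delete the last 2 characters, then keep every other character starting from the first (positions 1st, 3rd, 5th, ...).
"xwvyacmqzaetif" → "xwvyacmqzaet" → "xvamze".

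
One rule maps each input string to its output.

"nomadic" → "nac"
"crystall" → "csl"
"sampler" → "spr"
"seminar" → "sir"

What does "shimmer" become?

smr

Rule — keep one character in every 3, starting at position 1 (positions 1st, 4th, 7th, ...).
On "shimmer" that produces "smr".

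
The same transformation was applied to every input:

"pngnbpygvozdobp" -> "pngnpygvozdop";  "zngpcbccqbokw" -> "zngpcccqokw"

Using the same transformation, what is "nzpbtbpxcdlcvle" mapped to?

The transformation: remove every "b".
Doing the same to "nzpbtbpxcdlcvle": "nzptpxcdlcvle".

nzptpxcdlcvle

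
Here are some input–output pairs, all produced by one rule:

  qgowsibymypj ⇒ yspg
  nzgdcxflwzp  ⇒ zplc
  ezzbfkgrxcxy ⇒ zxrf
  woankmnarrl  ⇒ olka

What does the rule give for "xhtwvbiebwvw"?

Rule — keep one character in every 3, starting at position 2 (positions 2nd, 5th, 8th, ...), then sort the characters into reverse alphabetical order.
On "xhtwvbiebwvw" that produces "vvhe".

vvhe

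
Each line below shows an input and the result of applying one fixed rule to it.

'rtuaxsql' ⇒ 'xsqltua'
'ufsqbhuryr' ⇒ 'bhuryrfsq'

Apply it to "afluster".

sterflu

What's happening: delete the first character, then move the first 3 characters to the end (rotate left by 3).
Applying both steps to "afluster": "fluster", then "sterflu".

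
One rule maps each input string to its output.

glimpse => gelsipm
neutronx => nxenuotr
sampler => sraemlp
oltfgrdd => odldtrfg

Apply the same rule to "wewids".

wsedwi

What's happening: take characters alternately from the front and the back (1st, last, 2nd, 2nd-last, ...).
Applying that to "wewids" gives "wsedwi".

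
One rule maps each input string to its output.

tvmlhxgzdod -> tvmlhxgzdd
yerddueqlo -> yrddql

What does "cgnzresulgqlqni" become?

cgnzrslgqlqn

The rule is to remove every vowel.
On "cgnzresulgqlqni" that produces "cgnzrslgqlqn".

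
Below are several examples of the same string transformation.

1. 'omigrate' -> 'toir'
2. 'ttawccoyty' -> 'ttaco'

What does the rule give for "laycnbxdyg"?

The transformation: move the last 3 characters to the front (rotate right by 3), then keep every other character starting from the second (positions 2nd, 4th, 6th, ...).
Starting from "laycnbxdyg": after the first operation, "dyglaycnbx"; after the second, "ylynx".

ylynx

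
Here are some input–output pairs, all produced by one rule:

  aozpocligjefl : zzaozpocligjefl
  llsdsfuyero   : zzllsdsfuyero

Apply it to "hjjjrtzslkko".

Looking at the pairs, the operation is to prepend "zz".
Applying that to "hjjjrtzslkko" gives "zzhjjjrtzslkko".

zzhjjjrtzslkko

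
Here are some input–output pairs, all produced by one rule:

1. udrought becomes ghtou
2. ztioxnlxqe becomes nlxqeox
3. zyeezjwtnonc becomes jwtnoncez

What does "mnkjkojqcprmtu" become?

Looking at the pairs, the operation is to delete the first 3 characters, then move the first 2 characters to the end (rotate left by 2).
For "mnkjkojqcprmtu", step one produces "jkojqcprmtu"; step two turns that into "ojqcprmtujk".

ojqcprmtujk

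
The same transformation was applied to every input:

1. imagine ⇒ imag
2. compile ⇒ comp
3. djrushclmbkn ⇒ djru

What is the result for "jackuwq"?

jack

Rule — keep only the first 4 characters.
For "jackuwq" the result is "jack".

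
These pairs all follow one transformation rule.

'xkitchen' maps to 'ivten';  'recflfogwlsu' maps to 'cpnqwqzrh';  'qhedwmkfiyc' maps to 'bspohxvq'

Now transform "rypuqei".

The pattern: shift every letter 11 places forward in the alphabet (wrapping around), then delete the last 3 characters.
Applying both steps to "rypuqei": "cjafbpt", then "cjaf".

cjaf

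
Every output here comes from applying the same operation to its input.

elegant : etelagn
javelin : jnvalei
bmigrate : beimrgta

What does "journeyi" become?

jiuonrye

The transformation: move the last character to the front, then swap each adjacent pair of characters (1↔2, 3↔4, ...).
Applying both steps to "journeyi": "ijourney", then "jiuonrye".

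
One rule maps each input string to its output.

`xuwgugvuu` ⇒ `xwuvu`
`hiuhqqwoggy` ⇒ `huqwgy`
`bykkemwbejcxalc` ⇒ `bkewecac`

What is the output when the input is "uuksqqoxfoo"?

ukqofo

Looking at the pairs, the operation is to keep every other character starting from the first (positions 1st, 3rd, 5th, ...).
For "uuksqqoxfoo" the result is "ukqofo".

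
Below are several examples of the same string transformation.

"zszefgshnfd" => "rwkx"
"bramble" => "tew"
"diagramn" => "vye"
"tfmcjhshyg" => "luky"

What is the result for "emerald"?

wjv

In each case the input is transformed by: keep one character in every 3, starting at position 1 (positions 1st, 4th, 7th, ...), then shift every letter 8 places backward in the alphabet (wrapping around).
Applying both steps to "emerald": "erd", then "wjv".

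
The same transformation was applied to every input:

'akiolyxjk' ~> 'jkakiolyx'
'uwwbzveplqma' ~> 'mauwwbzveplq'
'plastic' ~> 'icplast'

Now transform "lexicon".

The rule is to move the last 2 characters to the front (rotate right by 2).
"lexicon" → "onlexic".

onlexic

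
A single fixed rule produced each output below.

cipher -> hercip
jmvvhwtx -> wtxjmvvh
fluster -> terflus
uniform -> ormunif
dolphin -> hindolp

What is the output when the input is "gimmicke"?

ckegimmi

What's happening: move the last 3 characters to the front (rotate right by 3).
On "gimmicke" that produces "ckegimmi".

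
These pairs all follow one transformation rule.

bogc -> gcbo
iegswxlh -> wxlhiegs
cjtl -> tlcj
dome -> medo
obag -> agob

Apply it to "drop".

opdr

The transformation: swap the front and back halves of the string.
Applying that to "drop" gives "opdr".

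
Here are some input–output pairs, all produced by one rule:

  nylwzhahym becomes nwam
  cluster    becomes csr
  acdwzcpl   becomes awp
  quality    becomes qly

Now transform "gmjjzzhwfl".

The pattern: keep one character in every 3, starting at position 1 (positions 1st, 4th, 7th, ...).
For "gmjjzzhwfl" the result is "gjhl".

gjhl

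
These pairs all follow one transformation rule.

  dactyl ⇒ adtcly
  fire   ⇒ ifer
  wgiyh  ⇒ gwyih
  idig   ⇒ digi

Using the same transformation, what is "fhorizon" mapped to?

hfrozino

The transformation: swap each adjacent pair of characters (1↔2, 3↔4, ...).
So "fhorizon" becomes "hfrozino".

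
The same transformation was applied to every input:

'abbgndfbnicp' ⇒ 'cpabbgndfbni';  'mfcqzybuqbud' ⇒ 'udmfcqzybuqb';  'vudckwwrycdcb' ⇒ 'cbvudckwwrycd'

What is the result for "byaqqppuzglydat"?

atbyaqqppuzglyd

The pattern: move the last 2 characters to the front (rotate right by 2).
On "byaqqppuzglydat" that produces "atbyaqqppuzglyd".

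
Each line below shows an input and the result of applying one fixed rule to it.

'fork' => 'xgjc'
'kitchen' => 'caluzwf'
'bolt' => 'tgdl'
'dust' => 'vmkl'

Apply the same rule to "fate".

Rule — shift every letter 8 places backward in the alphabet (wrapping around).
For "fate" the result is "xslw".

xslw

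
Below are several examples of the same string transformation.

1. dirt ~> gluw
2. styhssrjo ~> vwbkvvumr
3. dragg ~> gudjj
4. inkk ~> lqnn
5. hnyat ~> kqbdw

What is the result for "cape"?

fdsh

What's happening: shift every letter 3 places forward in the alphabet (wrapping around).
So "cape" becomes "fdsh".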